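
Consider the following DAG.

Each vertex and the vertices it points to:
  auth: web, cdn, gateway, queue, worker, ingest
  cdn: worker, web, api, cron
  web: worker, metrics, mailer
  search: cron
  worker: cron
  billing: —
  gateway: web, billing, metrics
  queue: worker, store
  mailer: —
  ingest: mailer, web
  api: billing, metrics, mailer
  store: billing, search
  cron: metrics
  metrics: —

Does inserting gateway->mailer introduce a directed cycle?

No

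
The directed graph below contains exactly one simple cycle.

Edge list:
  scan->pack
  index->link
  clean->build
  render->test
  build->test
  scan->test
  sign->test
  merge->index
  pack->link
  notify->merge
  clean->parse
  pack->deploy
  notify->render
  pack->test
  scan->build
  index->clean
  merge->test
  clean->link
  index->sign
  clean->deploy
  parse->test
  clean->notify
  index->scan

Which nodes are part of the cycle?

clean, index, merge, notify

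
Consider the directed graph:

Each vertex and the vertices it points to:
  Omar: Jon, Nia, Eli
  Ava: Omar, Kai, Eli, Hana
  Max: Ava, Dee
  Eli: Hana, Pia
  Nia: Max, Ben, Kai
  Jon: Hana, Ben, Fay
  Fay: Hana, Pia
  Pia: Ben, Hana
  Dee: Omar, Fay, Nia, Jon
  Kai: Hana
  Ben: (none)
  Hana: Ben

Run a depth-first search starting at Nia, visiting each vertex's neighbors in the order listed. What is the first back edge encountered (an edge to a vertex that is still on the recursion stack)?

Omar->Nia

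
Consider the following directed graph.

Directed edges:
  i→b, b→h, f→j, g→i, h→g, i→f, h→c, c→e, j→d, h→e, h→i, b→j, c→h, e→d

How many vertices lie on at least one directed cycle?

5

A vertex is on a directed cycle iff it belongs to a strongly connected component of size ≥ 2 (or has a self-loop).
The vertices on cycles are {b, c, g, h, i} — 5 in total.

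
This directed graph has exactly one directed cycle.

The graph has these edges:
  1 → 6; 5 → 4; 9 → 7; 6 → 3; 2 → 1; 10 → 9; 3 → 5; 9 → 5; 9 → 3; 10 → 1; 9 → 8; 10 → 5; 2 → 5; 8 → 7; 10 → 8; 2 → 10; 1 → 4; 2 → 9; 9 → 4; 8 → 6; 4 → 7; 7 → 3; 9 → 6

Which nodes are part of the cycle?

3, 4, 5, 7

DFS with gray/black marking from 5:
5 gray
  4 gray
    7 gray
      3 gray
        3→5: 5 is gray → back edge
Back edge closes the cycle 5 → 4 → 7 → 3 → 5; its vertices are {3, 4, 5, 7}.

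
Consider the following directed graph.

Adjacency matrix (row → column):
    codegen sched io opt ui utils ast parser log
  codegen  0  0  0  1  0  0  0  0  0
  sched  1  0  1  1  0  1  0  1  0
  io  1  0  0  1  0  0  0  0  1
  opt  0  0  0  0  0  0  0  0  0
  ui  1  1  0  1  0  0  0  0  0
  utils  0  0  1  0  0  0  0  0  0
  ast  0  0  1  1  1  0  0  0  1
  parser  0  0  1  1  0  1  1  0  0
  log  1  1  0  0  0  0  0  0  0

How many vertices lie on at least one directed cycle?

7

A vertex is on a directed cycle iff it belongs to a strongly connected component of size ≥ 2 (or has a self-loop).
The vertices on cycles are {io, ui, ast, log, sched, utils, parser} — 7 in total.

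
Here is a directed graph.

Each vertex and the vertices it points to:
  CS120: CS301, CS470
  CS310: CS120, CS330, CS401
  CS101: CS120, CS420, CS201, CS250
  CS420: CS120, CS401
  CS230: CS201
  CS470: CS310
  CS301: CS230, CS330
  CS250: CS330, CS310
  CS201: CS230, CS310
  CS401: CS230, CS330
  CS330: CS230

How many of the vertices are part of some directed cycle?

A vertex is on a directed cycle iff it belongs to a strongly connected component of size ≥ 2 (or has a self-loop).
The vertices on cycles are {CS120, CS201, CS230, CS301, CS310, CS330, CS401, CS470} — 8 in total.

8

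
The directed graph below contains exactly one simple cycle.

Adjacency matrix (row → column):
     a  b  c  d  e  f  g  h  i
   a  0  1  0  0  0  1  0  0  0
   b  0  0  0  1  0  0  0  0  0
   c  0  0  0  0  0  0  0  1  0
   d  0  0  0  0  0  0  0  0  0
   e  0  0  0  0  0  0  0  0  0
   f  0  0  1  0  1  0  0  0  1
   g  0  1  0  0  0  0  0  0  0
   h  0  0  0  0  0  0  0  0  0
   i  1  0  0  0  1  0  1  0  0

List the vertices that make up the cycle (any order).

DFS with gray/black marking from f:
f gray
  e gray
  e black
  i gray
    a gray
      b gray
        d gray
        d black
      b black
      a→f: f is gray → back edge
Back edge closes the cycle f → i → a → f; its vertices are {a, f, i}.

a, f, i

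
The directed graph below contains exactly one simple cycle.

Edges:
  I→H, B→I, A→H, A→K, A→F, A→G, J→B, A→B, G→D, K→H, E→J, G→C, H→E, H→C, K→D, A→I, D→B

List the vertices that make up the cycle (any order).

DFS with gray/black marking from H:
H gray
  C gray
  C black
  E gray
    J gray
      B gray
        I gray
          I→H: H is gray → back edge
Back edge closes the cycle H → E → J → B → I → H; its vertices are {B, E, H, I, J}.

B, E, H, I, J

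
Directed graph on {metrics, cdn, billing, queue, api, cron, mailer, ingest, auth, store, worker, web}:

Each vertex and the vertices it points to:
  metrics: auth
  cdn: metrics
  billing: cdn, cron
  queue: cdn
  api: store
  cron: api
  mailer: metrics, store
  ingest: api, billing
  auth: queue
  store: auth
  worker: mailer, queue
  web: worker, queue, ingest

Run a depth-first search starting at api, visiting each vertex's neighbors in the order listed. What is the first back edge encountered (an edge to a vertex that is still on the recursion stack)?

DFS from api (visiting each vertex's neighbors in the order listed); mark gray on enter, black on exit:
api gray
  store gray
    auth gray
      queue gray
        cdn gray
          metrics gray
            metrics→auth: auth is gray → back edge
First back edge: metrics → auth.

metrics->auth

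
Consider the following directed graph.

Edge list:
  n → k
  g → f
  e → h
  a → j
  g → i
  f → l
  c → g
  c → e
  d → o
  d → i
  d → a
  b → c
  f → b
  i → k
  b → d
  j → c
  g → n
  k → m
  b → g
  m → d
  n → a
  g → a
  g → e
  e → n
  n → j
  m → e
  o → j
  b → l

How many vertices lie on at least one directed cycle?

A vertex is on a directed cycle iff it belongs to a strongly connected component of size ≥ 2 (or has a self-loop).
The vertices on cycles are {a, b, c, d, e, f, g, i, j, k, m, n, o} — 13 in total.

13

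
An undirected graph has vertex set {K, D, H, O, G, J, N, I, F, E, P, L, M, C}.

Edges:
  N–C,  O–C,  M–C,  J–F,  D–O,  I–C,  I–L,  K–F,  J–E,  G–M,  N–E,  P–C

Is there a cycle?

No

DFS, tracking each vertex's parent; an edge to a visited non-parent vertex closes a cycle.
Start from J:
visit J (parent –)
  visit E (parent J)
    E–J: parent, skip
    visit N (parent E)
      visit C (parent N)
        C–N: parent, skip
        visit P (parent C)
          P–C: parent, skip
        visit O (parent C)
          visit D (parent O)
            D–O: parent, skip
          O–C: parent, skip
        visit M (parent C)
          visit G (parent M)
            G–M: parent, skip
          M–C: parent, skip
        visit I (parent C)
          I–C: parent, skip
          visit L (parent I)
            L–I: parent, skip
      N–E: parent, skip
  visit F (parent J)
    F–J: parent, skip
    visit K (parent F)
      K–F: parent, skip
visit H (parent –)
No non-parent visited neighbor found — the graph is a forest.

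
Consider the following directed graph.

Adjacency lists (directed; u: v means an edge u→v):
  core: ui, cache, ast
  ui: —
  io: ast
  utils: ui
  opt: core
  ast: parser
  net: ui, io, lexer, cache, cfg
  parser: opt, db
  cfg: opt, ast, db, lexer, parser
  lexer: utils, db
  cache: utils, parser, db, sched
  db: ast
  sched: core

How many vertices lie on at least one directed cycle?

7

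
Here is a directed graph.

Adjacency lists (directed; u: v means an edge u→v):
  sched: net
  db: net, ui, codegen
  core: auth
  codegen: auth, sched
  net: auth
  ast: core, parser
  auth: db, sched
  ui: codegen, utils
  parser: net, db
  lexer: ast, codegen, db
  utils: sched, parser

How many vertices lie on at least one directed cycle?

8

A vertex is on a directed cycle iff it belongs to a strongly connected component of size ≥ 2 (or has a self-loop).
The vertices on cycles are {db, ui, net, auth, sched, utils, parser, codegen} — 8 in total.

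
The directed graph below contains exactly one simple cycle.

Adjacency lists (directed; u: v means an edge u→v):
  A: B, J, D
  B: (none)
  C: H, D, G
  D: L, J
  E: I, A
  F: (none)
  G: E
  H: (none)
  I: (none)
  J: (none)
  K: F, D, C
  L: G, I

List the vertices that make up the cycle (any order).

A, D, E, G, L

DFS with gray/black marking from G:
G gray
  E gray
    I gray
    I black
    A gray
      B gray
      B black
      J gray
      J black
      D gray
        L gray
          L→G: G is gray → back edge
Back edge closes the cycle G → E → A → D → L → G; its vertices are {A, D, E, G, L}.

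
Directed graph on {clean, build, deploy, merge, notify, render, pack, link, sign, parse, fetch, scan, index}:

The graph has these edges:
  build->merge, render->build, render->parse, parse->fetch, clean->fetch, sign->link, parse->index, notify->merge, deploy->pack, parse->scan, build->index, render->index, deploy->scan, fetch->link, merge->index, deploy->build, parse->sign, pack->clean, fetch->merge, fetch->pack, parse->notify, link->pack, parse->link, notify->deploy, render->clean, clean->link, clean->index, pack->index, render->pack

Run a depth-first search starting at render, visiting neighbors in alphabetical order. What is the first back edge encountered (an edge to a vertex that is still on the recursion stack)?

pack->clean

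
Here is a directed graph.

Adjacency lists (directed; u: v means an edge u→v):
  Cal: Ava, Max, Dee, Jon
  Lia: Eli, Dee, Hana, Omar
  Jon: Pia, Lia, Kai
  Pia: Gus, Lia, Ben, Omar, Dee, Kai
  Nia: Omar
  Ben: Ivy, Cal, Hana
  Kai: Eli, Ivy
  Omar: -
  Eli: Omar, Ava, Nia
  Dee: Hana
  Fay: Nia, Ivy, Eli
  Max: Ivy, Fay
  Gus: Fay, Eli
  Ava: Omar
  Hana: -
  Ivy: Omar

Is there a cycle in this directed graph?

DFS with white/gray/black marking, starting from Fay:
Fay gray
  Nia gray
    Omar gray
    Omar black
  Nia black
  Ivy gray
    Ivy→Omar: Omar black — skip
  Ivy black
  Eli gray
    Eli→Omar: Omar black — skip
    Ava gray
      Ava→Omar: Omar black — skip
    Ava black
    Eli→Nia: Nia black — skip
  Eli black
Fay black
Cal gray
  Cal→Ava: Ava black — skip
  Max gray
    Max→Ivy: Ivy black — skip
    Max→Fay: Fay black — skip
  Max black
  Dee gray
    Hana gray
    Hana black
  Dee black
  Jon gray
    Pia gray
      Gus gray
        Gus→Fay: Fay black — skip
        Gus→Eli: Eli black — skip
      Gus black
      Lia gray
        Lia→Eli: Eli black — skip
        Lia→Dee: Dee black — skip
        Lia→Hana: Hana black — skip
        Lia→Omar: Omar black — skip
      Lia black
      Ben gray
        Ben→Ivy: Ivy black — skip
        Ben→Cal: Cal is gray → back edge
Back edge found, so a cycle exists: Cal → Jon → Pia → Ben → Cal.

Yes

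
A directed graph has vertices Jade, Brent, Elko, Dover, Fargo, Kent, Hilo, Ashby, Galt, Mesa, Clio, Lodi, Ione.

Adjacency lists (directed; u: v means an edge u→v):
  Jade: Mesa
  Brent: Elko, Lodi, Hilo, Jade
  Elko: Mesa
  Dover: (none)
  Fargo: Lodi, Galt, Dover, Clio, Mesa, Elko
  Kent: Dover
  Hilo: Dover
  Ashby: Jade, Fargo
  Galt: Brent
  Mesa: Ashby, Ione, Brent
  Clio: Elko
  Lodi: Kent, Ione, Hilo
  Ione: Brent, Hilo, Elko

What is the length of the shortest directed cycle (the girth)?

3

For each vertex v, BFS finds the shortest path from v back to v.
The shortest such closed walk is Fargo → Mesa → Ashby → Fargo, length 3.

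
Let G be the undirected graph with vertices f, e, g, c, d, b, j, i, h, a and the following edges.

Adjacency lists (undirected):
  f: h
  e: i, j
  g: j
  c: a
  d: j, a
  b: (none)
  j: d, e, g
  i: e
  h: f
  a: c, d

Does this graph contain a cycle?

No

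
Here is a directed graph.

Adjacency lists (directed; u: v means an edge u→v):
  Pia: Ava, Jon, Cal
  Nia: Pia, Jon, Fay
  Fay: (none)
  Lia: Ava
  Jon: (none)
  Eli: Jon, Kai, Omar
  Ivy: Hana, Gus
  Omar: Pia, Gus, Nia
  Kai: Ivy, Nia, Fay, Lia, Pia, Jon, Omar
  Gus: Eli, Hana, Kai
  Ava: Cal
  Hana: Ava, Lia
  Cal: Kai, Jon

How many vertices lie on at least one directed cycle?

11

A vertex is on a directed cycle iff it belongs to a strongly connected component of size ≥ 2 (or has a self-loop).
The vertices on cycles are {Ava, Cal, Eli, Gus, Ivy, Kai, Lia, Nia, Pia, Hana, Omar} — 11 in total.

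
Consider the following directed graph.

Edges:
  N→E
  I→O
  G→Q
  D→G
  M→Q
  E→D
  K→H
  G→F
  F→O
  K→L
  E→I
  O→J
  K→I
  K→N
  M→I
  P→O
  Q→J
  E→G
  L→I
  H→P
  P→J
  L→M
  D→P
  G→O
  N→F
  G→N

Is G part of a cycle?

G is on a cycle iff G can reach itself via ≥1 edge.
G → N → E → G — yes.

Yes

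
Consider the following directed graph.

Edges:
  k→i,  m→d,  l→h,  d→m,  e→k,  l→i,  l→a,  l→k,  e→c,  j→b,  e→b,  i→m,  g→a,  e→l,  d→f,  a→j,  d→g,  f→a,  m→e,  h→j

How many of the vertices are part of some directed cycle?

A vertex is on a directed cycle iff it belongs to a strongly connected component of size ≥ 2 (or has a self-loop).
The vertices on cycles are {d, e, i, k, l, m} — 6 in total.

6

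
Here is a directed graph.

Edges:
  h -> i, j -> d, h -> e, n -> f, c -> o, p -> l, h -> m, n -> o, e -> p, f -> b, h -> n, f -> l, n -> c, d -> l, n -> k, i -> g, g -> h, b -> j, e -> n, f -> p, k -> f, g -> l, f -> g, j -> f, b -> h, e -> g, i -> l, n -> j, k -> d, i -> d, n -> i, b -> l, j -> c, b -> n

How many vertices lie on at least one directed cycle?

9

A vertex is on a directed cycle iff it belongs to a strongly connected component of size ≥ 2 (or has a self-loop).
The vertices on cycles are {b, e, f, g, h, i, j, k, n} — 9 in total.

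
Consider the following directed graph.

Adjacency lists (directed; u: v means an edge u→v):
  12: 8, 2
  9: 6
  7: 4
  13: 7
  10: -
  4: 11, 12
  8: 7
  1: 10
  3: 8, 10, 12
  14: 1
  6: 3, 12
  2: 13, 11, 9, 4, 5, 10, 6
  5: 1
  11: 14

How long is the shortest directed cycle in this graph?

3

For each vertex v, BFS finds the shortest path from v back to v.
The shortest such closed walk is 2 → 6 → 12 → 2, length 3.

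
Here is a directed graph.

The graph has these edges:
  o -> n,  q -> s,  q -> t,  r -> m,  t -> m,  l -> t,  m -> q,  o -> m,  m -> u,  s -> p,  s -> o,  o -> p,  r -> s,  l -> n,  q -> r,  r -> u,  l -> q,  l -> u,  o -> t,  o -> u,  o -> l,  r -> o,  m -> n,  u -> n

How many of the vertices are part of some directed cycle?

7

A vertex is on a directed cycle iff it belongs to a strongly connected component of size ≥ 2 (or has a self-loop).
The vertices on cycles are {l, m, o, q, r, s, t} — 7 in total.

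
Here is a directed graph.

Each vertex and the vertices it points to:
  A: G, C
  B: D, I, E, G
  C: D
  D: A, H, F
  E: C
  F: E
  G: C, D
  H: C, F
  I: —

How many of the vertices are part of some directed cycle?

7

A vertex is on a directed cycle iff it belongs to a strongly connected component of size ≥ 2 (or has a self-loop).
The vertices on cycles are {A, C, D, E, F, G, H} — 7 in total.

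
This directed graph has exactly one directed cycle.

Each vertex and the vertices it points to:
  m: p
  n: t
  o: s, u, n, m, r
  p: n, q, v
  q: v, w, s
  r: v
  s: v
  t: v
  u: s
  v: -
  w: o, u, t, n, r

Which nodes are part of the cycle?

m, o, p, q, w

DFS with gray/black marking from w:
w gray
  o gray
    s gray
      v gray
      v black
    s black
    u gray
      u→s: s black — skip
    u black
    n gray
      t gray
        t→v: v black — skip
      t black
    n black
    m gray
      p gray
        p→n: n black — skip
        q gray
          q→v: v black — skip
          q→w: w is gray → back edge
Back edge closes the cycle w → o → m → p → q → w; its vertices are {m, o, p, q, w}.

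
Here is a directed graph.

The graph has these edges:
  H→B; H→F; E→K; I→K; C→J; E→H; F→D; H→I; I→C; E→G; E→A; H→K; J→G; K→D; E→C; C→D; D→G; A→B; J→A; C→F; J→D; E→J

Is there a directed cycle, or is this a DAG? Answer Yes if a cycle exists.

No

DFS with white/gray/black marking, starting from E:
E gray
  H gray
    K gray
      D gray
        G gray
        G black
      D black
    K black
    B gray
    B black
    I gray
      I→K: K black — skip
      C gray
        J gray
          J→G: G black — skip
          A gray
            A→B: B black — skip
          A black
          J→D: D black — skip
        J black
        C→D: D black — skip
        F gray
          F→D: D black — skip
        F black
      C black
    I black
    H→F: F black — skip
  H black
  E→K: K black — skip
  E→G: G black — skip
  E→J: J black — skip
  E→A: A black — skip
  E→C: C black — skip
E black
Every edge goes to a white or black vertex — no back edge, so the graph is acyclic.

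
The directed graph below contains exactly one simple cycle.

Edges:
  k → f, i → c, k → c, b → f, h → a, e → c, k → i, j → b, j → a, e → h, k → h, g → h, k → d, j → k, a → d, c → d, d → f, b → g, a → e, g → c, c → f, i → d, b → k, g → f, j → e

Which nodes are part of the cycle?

a, e, h

DFS with gray/black marking from a:
a gray
  d gray
    f gray
    f black
  d black
  e gray
    c gray
      c→d: d black — skip
      c→f: f black — skip
    c black
    h gray
      h→a: a is gray → back edge
Back edge closes the cycle a → e → h → a; its vertices are {a, e, h}.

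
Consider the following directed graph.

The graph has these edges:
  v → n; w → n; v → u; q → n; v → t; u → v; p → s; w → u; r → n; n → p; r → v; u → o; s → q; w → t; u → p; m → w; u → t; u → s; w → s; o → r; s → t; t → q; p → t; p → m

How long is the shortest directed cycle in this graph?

For each vertex v, BFS finds the shortest path from v back to v.
The shortest such closed walk is u → v → u, length 2.

2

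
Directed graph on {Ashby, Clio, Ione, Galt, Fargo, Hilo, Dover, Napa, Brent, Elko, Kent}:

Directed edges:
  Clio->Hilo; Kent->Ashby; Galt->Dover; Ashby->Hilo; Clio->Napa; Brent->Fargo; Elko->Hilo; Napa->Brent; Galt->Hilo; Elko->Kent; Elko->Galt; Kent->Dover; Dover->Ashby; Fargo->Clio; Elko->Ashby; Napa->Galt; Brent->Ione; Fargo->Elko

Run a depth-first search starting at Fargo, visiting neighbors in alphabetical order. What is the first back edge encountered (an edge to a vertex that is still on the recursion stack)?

DFS from Fargo (visiting neighbors in alphabetical order); mark gray on enter, black on exit:
Fargo gray
  Clio gray
    Hilo gray
    Hilo black
    Napa gray
      Brent gray
        Brent→Fargo: Fargo is gray → back edge
First back edge: Brent → Fargo.

Brent→Fargo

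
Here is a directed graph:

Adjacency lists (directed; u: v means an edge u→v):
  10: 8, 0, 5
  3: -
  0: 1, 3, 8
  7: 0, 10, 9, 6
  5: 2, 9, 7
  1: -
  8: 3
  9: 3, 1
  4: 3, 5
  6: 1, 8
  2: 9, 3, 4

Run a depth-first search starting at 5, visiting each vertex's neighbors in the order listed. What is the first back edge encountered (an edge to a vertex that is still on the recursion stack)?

4→5

DFS from 5 (visiting each vertex's neighbors in the order listed); mark gray on enter, black on exit:
5 gray
  2 gray
    9 gray
      3 gray
      3 black
      1 gray
      1 black
    9 black
    2→3: 3 black — skip
    4 gray
      4→3: 3 black — skip
      4→5: 5 is gray → back edge
First back edge: 4 → 5.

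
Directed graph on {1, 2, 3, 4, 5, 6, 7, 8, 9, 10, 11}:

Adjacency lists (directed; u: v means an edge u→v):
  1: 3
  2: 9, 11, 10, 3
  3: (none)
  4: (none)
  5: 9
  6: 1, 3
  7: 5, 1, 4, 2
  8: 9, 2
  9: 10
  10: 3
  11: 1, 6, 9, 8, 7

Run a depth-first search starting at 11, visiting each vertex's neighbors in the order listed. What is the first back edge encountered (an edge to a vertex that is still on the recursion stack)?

DFS from 11 (visiting each vertex's neighbors in the order listed); mark gray on enter, black on exit:
11 gray
  1 gray
    3 gray
    3 black
  1 black
  6 gray
    6→1: 1 black — skip
    6→3: 3 black — skip
  6 black
  9 gray
    10 gray
      10→3: 3 black — skip
    10 black
  9 black
  8 gray
    8→9: 9 black — skip
    2 gray
      2→9: 9 black — skip
      2→11: 11 is gray → back edge
First back edge: 2 → 11.

2->11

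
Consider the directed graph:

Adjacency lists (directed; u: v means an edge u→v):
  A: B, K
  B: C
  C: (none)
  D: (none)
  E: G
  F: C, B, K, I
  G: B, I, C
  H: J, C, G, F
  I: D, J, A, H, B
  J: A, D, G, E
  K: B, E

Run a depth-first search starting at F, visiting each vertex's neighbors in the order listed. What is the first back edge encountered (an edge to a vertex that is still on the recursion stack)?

A->K

DFS from F (visiting each vertex's neighbors in the order listed); mark gray on enter, black on exit:
F gray
  C gray
  C black
  B gray
    B→C: C black — skip
  B black
  K gray
    K→B: B black — skip
    E gray
      G gray
        G→B: B black — skip
        I gray
          D gray
          D black
          J gray
            A gray
              A→B: B black — skip
              A→K: K is gray → back edge
First back edge: A → K.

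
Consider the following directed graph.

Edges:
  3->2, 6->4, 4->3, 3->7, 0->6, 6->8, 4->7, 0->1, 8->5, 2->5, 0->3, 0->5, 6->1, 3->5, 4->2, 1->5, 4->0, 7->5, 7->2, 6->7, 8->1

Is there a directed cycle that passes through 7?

7 lies on a cycle iff there is a path from 7 back to itself.
Exploring from 7, it never reaches itself; equivalently, its strongly connected component is a singleton.

No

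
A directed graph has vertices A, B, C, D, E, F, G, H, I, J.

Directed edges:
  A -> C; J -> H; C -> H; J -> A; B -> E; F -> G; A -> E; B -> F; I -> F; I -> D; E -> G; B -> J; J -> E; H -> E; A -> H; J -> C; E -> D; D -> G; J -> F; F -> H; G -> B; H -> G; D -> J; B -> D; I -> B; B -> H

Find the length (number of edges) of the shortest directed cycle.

3

For each vertex v, BFS finds the shortest path from v back to v.
The shortest such closed walk is B → F → G → B, length 3.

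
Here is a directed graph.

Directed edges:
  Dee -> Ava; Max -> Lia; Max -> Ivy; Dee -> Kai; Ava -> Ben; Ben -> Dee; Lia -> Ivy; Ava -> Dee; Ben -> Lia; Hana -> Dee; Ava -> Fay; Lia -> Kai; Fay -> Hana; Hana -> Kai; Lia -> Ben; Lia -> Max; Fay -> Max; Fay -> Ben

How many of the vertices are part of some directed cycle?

A vertex is on a directed cycle iff it belongs to a strongly connected component of size ≥ 2 (or has a self-loop).
The vertices on cycles are {Ava, Ben, Dee, Fay, Lia, Max, Hana} — 7 in total.

7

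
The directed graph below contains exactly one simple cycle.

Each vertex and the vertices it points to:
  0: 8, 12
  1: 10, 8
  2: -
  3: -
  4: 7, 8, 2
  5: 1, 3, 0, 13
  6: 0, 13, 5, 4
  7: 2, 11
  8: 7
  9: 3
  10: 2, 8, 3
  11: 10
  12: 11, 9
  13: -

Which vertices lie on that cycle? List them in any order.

DFS with gray/black marking from 10:
10 gray
  2 gray
  2 black
  8 gray
    7 gray
      7→2: 2 black — skip
      11 gray
        11→10: 10 is gray → back edge
Back edge closes the cycle 10 → 8 → 7 → 11 → 10; its vertices are {7, 8, 10, 11}.

7, 8, 10, 11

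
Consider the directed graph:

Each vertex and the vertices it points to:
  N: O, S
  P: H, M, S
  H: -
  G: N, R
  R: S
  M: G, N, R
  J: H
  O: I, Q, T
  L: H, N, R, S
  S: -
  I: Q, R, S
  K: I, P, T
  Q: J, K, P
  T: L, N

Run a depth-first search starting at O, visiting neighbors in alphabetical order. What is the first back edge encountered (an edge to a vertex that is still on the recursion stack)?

DFS from O (visiting neighbors in alphabetical order); mark gray on enter, black on exit:
O gray
  I gray
    Q gray
      J gray
        H gray
        H black
      J black
      K gray
        K→I: I is gray → back edge
First back edge: K → I.

K→I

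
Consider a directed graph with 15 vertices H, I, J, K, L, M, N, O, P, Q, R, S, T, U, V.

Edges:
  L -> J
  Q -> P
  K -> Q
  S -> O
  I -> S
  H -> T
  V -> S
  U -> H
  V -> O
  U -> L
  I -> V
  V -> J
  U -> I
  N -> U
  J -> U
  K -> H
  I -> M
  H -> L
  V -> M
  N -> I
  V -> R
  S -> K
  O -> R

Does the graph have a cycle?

Yes

DFS with white/gray/black marking, starting from H:
H gray
  T gray
  T black
  L gray
    J gray
      U gray
        U→L: L is gray → back edge
Back edge found, so a cycle exists: L → J → U → L.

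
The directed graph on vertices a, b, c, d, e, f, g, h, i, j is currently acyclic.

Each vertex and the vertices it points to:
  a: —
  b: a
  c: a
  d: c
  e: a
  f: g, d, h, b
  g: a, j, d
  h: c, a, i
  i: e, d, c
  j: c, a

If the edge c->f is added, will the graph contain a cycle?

Yes

Adding c→f creates a cycle iff f can already reach c.
Path from f: f → h → c.
So f → … → c → f is a cycle.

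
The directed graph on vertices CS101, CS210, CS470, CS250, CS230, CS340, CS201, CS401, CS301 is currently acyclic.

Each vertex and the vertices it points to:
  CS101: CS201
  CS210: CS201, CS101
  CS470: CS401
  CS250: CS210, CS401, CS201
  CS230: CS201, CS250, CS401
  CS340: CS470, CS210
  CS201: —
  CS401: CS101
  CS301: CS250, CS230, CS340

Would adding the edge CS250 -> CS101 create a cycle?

Adding CS250→CS101 creates a cycle iff CS101 can already reach CS250.
Explore from CS101: no path reaches CS250. The graph stays acyclic.

No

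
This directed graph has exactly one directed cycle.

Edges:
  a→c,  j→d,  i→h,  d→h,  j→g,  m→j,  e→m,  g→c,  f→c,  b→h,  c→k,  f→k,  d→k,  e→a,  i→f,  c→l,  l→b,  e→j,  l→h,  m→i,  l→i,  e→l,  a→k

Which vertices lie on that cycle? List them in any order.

c, f, i, l

DFS with gray/black marking from l:
l gray
  i gray
    h gray
    h black
    f gray
      k gray
      k black
      c gray
        c→k: k black — skip
        c→l: l is gray → back edge
Back edge closes the cycle l → i → f → c → l; its vertices are {c, f, i, l}.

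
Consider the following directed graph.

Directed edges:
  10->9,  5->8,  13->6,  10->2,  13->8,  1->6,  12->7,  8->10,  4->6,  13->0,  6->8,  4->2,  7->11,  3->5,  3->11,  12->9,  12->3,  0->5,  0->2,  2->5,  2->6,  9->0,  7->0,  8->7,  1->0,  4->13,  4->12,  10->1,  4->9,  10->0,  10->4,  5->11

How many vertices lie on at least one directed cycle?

13

A vertex is on a directed cycle iff it belongs to a strongly connected component of size ≥ 2 (or has a self-loop).
The vertices on cycles are {0, 1, 2, 3, 4, 5, 6, 7, 8, 9, 10, 12, 13} — 13 in total.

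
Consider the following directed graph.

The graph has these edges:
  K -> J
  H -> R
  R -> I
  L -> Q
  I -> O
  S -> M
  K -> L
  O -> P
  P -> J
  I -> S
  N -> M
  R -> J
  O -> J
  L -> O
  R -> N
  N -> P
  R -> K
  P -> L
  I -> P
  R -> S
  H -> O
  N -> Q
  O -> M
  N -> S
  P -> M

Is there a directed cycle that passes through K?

K lies on a cycle iff there is a path from K back to itself.
Exploring from K, it never reaches itself; equivalently, its strongly connected component is a singleton.

No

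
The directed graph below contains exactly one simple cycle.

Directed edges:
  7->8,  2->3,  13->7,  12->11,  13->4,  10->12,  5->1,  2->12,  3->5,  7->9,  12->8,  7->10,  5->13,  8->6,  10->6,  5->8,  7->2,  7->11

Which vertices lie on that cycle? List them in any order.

DFS with gray/black marking from 7:
7 gray
  2 gray
    3 gray
      5 gray
        13 gray
          4 gray
          4 black
          13→7: 7 is gray → back edge
Back edge closes the cycle 7 → 2 → 3 → 5 → 13 → 7; its vertices are {2, 3, 5, 7, 13}.

2, 3, 5, 7, 13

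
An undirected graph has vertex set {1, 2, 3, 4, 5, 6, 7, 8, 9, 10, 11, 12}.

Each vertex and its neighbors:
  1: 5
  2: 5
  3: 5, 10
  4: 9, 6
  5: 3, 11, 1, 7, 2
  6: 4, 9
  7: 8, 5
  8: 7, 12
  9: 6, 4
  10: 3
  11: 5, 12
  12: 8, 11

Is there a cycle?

Yes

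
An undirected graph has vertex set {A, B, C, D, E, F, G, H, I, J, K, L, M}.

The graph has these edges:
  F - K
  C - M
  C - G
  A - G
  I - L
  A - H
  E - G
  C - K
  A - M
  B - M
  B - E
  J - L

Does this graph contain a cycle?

DFS, tracking each vertex's parent; an edge to a visited non-parent vertex closes a cycle.
Start from G:
visit G (parent –)
  visit C (parent G)
    visit K (parent C)
      K–C: parent, skip
      visit F (parent K)
        F–K: parent, skip
    visit M (parent C)
      visit B (parent M)
        B–M: parent, skip
        visit E (parent B)
          E–B: parent, skip
          E–G: G visited and ≠ parent → cycle
Cycle: G – C – M – B – E – G.

Yes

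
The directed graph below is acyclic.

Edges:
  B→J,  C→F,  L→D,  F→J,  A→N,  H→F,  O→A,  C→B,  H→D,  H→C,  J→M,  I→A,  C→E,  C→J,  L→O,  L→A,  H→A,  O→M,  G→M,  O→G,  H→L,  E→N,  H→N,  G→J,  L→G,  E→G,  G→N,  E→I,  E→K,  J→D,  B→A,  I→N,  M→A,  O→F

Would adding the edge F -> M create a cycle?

Adding F→M creates a cycle iff M can already reach F.
Explore from M: no path reaches F. The graph stays acyclic.

No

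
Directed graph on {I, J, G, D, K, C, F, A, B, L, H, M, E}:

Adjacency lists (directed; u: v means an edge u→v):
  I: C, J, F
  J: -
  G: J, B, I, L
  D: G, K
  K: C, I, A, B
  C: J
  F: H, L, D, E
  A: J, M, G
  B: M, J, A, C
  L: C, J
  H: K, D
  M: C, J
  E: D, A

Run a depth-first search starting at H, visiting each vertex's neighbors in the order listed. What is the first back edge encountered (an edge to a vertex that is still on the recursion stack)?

F→H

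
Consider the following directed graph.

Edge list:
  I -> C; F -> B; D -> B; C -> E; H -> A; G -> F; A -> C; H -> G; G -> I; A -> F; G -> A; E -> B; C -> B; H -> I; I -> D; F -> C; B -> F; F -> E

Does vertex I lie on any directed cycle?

I lies on a cycle iff there is a path from I back to itself.
Exploring from I, it never reaches itself; equivalently, its strongly connected component is a singleton.

No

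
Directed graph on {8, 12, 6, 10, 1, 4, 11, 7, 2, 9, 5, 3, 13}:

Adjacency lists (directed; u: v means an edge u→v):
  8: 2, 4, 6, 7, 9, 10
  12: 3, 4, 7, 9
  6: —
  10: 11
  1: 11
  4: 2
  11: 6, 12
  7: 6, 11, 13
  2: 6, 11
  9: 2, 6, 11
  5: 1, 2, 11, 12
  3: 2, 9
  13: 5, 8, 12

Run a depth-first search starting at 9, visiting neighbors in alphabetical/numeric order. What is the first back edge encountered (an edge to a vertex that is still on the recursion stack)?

3->2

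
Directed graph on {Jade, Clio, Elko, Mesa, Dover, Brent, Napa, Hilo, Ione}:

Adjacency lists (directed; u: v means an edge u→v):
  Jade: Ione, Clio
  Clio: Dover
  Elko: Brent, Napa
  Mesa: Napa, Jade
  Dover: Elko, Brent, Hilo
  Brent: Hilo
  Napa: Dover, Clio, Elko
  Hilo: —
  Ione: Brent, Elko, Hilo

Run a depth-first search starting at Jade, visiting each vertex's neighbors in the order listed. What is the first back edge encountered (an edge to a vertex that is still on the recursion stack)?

Dover->Elko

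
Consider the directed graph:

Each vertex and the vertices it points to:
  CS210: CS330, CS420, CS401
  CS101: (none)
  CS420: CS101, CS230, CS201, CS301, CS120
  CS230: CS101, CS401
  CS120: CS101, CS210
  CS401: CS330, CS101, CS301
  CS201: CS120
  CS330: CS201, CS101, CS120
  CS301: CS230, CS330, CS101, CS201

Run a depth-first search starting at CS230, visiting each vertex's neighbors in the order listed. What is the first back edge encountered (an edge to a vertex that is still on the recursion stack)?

DFS from CS230 (visiting each vertex's neighbors in the order listed); mark gray on enter, black on exit:
CS230 gray
  CS101 gray
  CS101 black
  CS401 gray
    CS330 gray
      CS201 gray
        CS120 gray
          CS120→CS101: CS101 black — skip
          CS210 gray
            CS210→CS330: CS330 is gray → back edge
First back edge: CS210 → CS330.

CS210→CS330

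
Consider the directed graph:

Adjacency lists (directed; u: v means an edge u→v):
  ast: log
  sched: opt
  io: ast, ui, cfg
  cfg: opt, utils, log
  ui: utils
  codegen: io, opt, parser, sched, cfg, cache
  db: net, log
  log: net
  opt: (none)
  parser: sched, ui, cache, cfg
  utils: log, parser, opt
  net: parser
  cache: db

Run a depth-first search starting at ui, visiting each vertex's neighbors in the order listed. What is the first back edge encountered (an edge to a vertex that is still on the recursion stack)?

parser->ui

DFS from ui (visiting each vertex's neighbors in the order listed); mark gray on enter, black on exit:
ui gray
  utils gray
    log gray
      net gray
        parser gray
          sched gray
            opt gray
            opt black
          sched black
          parser→ui: ui is gray → back edge
First back edge: parser → ui.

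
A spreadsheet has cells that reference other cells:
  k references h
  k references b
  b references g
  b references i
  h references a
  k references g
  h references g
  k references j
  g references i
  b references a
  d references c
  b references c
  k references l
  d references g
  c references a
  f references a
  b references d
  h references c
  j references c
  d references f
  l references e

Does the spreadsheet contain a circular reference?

DFS with white/gray/black marking, starting from b:
b gray
  d gray
    g gray
      i gray
      i black
    g black
    f gray
      a gray
      a black
    f black
    c gray
      c→a: a black — skip
    c black
  d black
  b→i: i black — skip
  b→g: g black — skip
  b→a: a black — skip
  b→c: c black — skip
b black
e gray
e black
h gray
  h→c: c black — skip
  h→g: g black — skip
  h→a: a black — skip
h black
j gray
  j→c: c black — skip
j black
k gray
  l gray
    l→e: e black — skip
  l black
  k→j: j black — skip
  k→b: b black — skip
  k→h: h black — skip
  k→g: g black — skip
k black
Every edge goes to a white or black vertex — no back edge, so the graph is acyclic.

No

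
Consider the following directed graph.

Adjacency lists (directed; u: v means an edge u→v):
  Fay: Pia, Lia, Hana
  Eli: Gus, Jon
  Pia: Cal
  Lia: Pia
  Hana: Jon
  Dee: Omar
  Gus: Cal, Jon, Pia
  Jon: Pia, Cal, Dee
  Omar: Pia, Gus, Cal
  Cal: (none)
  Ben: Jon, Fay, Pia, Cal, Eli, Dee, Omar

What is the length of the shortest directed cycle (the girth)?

For each vertex v, BFS finds the shortest path from v back to v.
The shortest such closed walk is Dee → Omar → Gus → Jon → Dee, length 4.

4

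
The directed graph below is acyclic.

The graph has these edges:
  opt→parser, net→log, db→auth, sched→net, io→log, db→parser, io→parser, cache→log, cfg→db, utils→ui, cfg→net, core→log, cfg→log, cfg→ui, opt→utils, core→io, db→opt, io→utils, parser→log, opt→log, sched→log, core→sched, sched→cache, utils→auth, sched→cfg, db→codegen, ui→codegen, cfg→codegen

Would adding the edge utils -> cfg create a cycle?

Adding utils→cfg creates a cycle iff cfg can already reach utils.
Path from cfg: cfg → db → opt → utils.
So cfg → … → utils → cfg is a cycle.

Yes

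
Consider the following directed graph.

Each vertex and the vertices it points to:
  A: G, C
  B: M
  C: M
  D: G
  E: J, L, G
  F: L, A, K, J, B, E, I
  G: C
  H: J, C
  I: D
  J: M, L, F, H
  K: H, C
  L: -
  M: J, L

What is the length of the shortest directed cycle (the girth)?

2

For each vertex v, BFS finds the shortest path from v back to v.
The shortest such closed walk is J → M → J, length 2.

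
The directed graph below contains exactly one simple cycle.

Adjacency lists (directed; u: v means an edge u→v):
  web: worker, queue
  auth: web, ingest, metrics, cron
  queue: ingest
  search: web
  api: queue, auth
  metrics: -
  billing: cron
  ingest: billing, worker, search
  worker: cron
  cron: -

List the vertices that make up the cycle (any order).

DFS with gray/black marking from queue:
queue gray
  ingest gray
    billing gray
      cron gray
      cron black
    billing black
    worker gray
      worker→cron: cron black — skip
    worker black
    search gray
      web gray
        web→worker: worker black — skip
        web→queue: queue is gray → back edge
Back edge closes the cycle queue → ingest → search → web → queue; its vertices are {web, queue, ingest, search}.

web, queue, ingest, search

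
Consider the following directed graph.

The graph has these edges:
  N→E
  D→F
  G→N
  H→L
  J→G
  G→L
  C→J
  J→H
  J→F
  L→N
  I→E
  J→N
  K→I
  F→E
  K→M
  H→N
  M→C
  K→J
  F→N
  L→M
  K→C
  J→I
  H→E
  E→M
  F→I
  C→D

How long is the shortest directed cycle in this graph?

For each vertex v, BFS finds the shortest path from v back to v.
The shortest such closed walk is C → J → H → L → M → C, length 5.

5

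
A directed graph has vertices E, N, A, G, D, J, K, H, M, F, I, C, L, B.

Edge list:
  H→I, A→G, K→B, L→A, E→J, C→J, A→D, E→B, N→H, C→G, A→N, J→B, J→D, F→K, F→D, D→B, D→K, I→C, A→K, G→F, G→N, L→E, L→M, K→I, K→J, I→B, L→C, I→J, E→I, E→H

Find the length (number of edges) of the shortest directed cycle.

3

For each vertex v, BFS finds the shortest path from v back to v.
The shortest such closed walk is K → J → D → K, length 3.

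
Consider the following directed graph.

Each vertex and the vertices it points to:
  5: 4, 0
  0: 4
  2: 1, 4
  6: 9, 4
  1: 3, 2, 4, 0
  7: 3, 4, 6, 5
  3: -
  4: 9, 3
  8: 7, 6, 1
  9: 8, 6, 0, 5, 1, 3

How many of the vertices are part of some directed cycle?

9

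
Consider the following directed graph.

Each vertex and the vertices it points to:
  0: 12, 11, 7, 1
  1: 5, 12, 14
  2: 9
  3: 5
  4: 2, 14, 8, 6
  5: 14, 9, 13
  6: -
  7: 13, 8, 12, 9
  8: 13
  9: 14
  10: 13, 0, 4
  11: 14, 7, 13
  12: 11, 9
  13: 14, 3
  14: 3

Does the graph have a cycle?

Yes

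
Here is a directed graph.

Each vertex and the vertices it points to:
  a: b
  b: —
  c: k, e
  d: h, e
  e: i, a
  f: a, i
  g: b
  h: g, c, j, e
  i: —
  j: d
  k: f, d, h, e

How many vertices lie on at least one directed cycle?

A vertex is on a directed cycle iff it belongs to a strongly connected component of size ≥ 2 (or has a self-loop).
The vertices on cycles are {c, d, h, j, k} — 5 in total.

5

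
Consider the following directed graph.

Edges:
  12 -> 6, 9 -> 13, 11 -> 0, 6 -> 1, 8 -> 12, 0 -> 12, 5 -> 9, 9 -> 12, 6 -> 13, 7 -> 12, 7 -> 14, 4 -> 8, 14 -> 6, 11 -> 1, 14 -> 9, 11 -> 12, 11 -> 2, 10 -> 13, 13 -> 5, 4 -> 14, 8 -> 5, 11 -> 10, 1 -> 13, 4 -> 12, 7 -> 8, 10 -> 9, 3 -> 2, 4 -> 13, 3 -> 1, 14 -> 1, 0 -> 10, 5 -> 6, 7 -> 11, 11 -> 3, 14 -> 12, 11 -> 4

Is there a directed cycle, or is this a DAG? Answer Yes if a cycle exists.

DFS with white/gray/black marking, starting from 2:
2 gray
2 black
0 gray
  10 gray
    9 gray
      12 gray
        6 gray
          13 gray
            5 gray
              5→6: 6 is gray → back edge
Back edge found, so a cycle exists: 6 → 13 → 5 → 6.

Yes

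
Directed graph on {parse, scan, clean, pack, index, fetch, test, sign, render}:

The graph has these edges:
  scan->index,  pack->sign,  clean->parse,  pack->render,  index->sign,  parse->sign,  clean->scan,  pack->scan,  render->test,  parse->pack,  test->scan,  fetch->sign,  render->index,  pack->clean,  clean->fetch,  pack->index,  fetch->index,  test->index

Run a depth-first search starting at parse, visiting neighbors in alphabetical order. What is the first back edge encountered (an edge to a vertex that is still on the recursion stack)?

clean→parse

DFS from parse (visiting neighbors in alphabetical order); mark gray on enter, black on exit:
parse gray
  pack gray
    clean gray
      fetch gray
        index gray
          sign gray
          sign black
        index black
        fetch→sign: sign black — skip
      fetch black
      clean→parse: parse is gray → back edge
First back edge: clean → parse.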